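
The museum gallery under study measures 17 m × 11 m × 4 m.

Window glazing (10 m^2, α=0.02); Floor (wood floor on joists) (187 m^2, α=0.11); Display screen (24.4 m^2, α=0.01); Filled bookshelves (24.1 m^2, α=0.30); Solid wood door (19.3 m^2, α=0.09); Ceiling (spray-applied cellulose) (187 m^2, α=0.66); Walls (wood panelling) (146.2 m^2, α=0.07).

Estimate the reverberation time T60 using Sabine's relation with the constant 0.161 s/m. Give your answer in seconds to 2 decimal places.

0.74 s

Summing Sᵢαᵢ: 0.200 + 20.570 + 0.244 + 7.230 + 1.737 + 123.420 + 10.234 → A = 163.635 sabins.
Volume V = 17 × 11 × 4 = 748 m³.
T = 0.161 V/A = 0.161·748/163.635 = 0.74 s.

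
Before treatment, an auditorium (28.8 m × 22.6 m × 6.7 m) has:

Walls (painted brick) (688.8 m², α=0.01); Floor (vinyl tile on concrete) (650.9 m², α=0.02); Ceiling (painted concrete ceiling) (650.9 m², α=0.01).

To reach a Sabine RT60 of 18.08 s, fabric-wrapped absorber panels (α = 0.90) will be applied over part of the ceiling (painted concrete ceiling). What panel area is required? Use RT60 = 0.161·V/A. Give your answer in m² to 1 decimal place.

14.0

A₁ = Σ Sᵢαᵢ = 688.8*0.01 + 650.9*0.02 + 650.9*0.01 = 26.415 sabins.
Required A₂ = 0.161·4360.896/18.08 = 38.833 sabins.
ΔA needed = 38.833 − 26.415 = 12.418 sabins.
Each m² of panel replacing the ceiling (painted concrete ceiling) adds (0.90 − 0.01) = 0.89 sabins.
Panel area = 12.418 / 0.89 = 14.0 m².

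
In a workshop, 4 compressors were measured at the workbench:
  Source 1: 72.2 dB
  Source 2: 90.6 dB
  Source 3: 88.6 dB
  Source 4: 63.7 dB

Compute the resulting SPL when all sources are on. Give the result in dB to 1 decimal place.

Converting to relative power and adding: 10^(72.2/10) + 10^(90.6/10) + 10^(88.6/10) + 10^(63.7/10) = 1.892e+09.
L_total = 10·log₁₀(1.892e+09) = 92.8 dB.

92.8 dB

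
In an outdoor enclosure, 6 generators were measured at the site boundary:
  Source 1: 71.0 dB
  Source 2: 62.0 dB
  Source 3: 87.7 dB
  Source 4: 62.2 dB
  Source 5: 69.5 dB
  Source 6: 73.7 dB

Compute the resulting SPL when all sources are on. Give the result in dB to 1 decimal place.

Converting to relative power and adding: 10^(71.0/10) + 10^(62.0/10) + 10^(87.7/10) + 10^(62.2/10) + 10^(69.5/10) + 10^(73.7/10) = 6.37e+08.
Back to dB: 10·log₁₀ Σ = 88.0 dB.

88.0 dB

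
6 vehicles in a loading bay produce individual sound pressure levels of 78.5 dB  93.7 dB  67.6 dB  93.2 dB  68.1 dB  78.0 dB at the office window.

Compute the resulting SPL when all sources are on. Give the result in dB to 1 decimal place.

Sum in the linear (power) domain: Σ 10^(Lᵢ/10) = 10^(78.5/10) + 10^(93.7/10) + 10^(67.6/10) + 10^(93.2/10) + 10^(68.1/10) + 10^(78.0/10) = 4.58e+09.
Combined level = 10 log₁₀(4.58e+09) = 96.6 dB.

96.6 dB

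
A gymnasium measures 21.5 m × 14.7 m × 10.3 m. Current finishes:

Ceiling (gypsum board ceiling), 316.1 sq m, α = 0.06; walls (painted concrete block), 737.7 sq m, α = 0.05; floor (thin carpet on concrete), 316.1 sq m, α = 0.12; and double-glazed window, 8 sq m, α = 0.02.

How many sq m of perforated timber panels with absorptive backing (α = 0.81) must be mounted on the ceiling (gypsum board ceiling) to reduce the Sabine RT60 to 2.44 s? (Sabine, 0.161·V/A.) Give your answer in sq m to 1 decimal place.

161.1

Summing Sᵢαᵢ: 18.966 + 36.885 + 37.932 + 0.160 → A₁ = 93.943 sabins.
Required A₂ = 0.161·3255.315/2.44 = 214.797 sabins.
ΔA needed = 214.797 − 93.943 = 120.854 sabins.
Net gain per sq m: Δα = 0.81 − 0.06 = 0.75.
Area = ΔA/Δα = 120.854/0.75 = 161.1 sq m.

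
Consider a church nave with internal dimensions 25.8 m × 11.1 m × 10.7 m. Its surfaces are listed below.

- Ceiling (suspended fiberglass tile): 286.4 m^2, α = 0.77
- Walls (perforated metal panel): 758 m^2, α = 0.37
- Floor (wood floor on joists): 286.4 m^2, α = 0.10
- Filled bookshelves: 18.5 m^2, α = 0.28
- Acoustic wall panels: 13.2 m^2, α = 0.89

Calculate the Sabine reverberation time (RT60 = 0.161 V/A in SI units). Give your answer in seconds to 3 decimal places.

A = Σ Sᵢαᵢ = 286.4×0.77 + 758×0.37 + 286.4×0.10 + 18.5×0.28 + 13.2×0.89 = 546.556 sabins.
Volume V = 25.8 × 11.1 × 10.7 = 3064.266 m³.
RT60 = 0.161 · V / A = 0.161 × 3064.266 / 546.556 = 0.903 s.

0.903 s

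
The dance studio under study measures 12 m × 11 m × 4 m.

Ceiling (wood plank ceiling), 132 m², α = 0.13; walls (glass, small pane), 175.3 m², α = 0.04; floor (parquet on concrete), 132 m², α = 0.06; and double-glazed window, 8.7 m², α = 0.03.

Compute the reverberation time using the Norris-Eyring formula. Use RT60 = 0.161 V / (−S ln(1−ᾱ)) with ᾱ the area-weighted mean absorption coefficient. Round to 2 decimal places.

2.53 seconds

Total surface area S = 132 + 175.3 + 132 + 8.7 = 448.0 m².
Absorption A = 132×0.13 + 175.3×0.04 + 132×0.06 + 8.7×0.03 = 32.353 sabins.
Mean coefficient ᾱ = A/S = 0.0722.
Eyring denominator: −S ln(1−ᾱ) = 33.573.
V = 12 × 11 × 4 = 528 m³.
RT60 = 0.161 × 528 / 33.573 = 2.53 s.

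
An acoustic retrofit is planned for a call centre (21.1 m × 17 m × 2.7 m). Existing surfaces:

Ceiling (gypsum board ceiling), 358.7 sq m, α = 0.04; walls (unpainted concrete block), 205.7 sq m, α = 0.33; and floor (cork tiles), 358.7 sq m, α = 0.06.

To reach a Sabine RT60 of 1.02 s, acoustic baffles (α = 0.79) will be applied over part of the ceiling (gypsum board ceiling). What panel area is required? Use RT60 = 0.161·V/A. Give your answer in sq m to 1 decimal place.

A₁ = Σ Sᵢαᵢ = 358.7×0.04 + 205.7×0.33 + 358.7×0.06 = 103.751 sabins.
Required A₂ = 0.161·968.49/1.02 = 152.870 sabins.
ΔA needed = 152.870 − 103.751 = 49.119 sabins.
Net gain per sq m: Δα = 0.79 − 0.04 = 0.75.
Panel area = 49.119 / 0.75 = 65.5 sq m.

65.5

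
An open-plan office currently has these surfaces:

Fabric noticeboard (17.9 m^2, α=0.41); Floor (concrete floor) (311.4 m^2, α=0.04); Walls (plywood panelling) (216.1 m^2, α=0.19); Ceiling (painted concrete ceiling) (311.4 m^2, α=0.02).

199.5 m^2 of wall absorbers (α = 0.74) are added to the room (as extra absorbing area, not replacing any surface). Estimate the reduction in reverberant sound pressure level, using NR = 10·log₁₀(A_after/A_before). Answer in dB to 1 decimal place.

Total absorption A_before = 17.9*0.41 + 311.4*0.04 + 216.1*0.19 + 311.4*0.02
  = 7.339 + 12.456 + 41.059 + 6.228 = 67.082 m^2 sabins.
Added absorption = 199.5 × 0.74 = 147.630 sabins.
A_after = 67.082 + 147.630 = 214.712 sabins.
Reduction = 10 log₁₀(A_after/A_before) = 10 log₁₀(3.2007) = 5.1 dB.

5.1 dB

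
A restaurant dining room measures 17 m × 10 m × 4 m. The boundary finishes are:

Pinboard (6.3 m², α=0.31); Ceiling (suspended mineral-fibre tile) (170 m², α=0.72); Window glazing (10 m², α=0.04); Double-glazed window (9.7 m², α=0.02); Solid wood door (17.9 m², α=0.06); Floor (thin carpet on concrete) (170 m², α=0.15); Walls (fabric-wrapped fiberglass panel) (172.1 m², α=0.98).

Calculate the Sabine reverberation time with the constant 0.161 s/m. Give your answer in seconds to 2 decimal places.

Equivalent absorption area: A = 6.3·0.31 + 170·0.72 + 10·0.04 + 9.7·0.02 + 17.9·0.06 + 170·0.15 + 172.1·0.98 = 320.179 m².
V = 17·10·4 = 680 m³.
T = 0.161 V/A = 0.161·680/320.179 = 0.34 s.

0.34 seconds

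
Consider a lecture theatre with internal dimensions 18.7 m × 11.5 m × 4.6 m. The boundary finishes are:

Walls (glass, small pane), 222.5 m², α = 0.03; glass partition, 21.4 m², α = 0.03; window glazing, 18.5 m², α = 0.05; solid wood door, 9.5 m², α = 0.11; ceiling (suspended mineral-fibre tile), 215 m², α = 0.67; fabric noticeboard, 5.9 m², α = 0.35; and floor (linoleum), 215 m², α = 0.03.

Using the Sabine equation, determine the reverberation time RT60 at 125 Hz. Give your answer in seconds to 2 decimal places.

0.98 seconds

A = Σ Sᵢαᵢ = 222.5×0.03 + 21.4×0.03 + 18.5×0.05 + 9.5×0.11 + 215×0.67 + 5.9×0.35 + 215×0.03 = 161.852 sabins.
Volume V = 18.7 × 11.5 × 4.6 = 989.23 m³.
Sabine: RT60 = 0.161 × 989.23 / 161.852 = 0.98 s.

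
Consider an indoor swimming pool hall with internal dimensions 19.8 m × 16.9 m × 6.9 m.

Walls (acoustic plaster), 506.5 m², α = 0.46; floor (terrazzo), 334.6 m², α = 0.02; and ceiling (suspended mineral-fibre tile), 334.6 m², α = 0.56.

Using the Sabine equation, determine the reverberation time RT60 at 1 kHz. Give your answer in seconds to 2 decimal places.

0.87 seconds

Total absorption A = 506.5×0.46 + 334.6×0.02 + 334.6×0.56
  = 232.990 + 6.692 + 187.376 = 427.058 m² sabins.
Room volume: 2308.878 m³.
Sabine: RT60 = 0.161 × 2308.878 / 427.058 = 0.87 s.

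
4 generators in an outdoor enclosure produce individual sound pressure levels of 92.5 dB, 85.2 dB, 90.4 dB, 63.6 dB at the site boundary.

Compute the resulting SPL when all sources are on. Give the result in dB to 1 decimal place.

95.1 dB

Σ 10^(Lᵢ/10) = 3.208e+09.
Combined level = 10 log₁₀(3.208e+09) = 95.1 dB.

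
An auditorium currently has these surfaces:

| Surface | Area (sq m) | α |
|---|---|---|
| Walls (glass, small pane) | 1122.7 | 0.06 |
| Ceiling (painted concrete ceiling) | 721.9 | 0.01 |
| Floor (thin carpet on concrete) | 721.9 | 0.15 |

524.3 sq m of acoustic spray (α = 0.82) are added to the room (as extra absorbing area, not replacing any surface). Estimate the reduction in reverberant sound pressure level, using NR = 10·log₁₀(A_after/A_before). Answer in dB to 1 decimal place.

A_before = Σ Sᵢαᵢ = 1122.7·0.06 + 721.9·0.01 + 721.9·0.15 = 182.866 sabins.
Treatment contributes 524.3·0.82 = 429.926 sabins.
New total A_after = 612.792 sabins.
NR = 10·log₁₀(612.792/182.866) = 5.3 dB.

5.3 dB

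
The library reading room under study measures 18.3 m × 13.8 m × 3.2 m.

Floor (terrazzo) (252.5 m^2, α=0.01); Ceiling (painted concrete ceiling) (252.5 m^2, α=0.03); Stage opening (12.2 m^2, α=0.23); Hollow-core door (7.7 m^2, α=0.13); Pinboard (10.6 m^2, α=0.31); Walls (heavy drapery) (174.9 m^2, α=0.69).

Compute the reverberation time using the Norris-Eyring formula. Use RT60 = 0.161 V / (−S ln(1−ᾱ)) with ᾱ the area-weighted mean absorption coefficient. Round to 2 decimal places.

0.85 s

Total surface area S = 252.5 + 252.5 + 12.2 + 7.7 + 10.6 + 174.9 = 710.4 m^2.
Absorption A = 252.5×0.01 + 252.5×0.03 + 12.2×0.23 + 7.7×0.13 + 10.6×0.31 + 174.9×0.69 = 137.874 sabins.
Mean coefficient ᾱ = A/S = 0.1941.
Eyring denominator: −S ln(1−ᾱ) = 153.301.
V = 18.3 × 13.8 × 3.2 = 808.128 m³.
T = 0.161·V/[−S·ln(1−ᾱ)] = 0.161·808.128/153.301 = 0.85 s.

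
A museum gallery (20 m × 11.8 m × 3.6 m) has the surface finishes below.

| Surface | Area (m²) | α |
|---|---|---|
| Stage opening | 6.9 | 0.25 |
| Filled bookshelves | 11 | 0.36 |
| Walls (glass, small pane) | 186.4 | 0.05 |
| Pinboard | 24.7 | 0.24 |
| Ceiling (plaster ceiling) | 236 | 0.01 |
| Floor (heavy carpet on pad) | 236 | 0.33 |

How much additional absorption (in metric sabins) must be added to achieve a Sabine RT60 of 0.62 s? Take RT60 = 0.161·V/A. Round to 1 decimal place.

119.4 sabins

Total absorption A₁ = 6.9×0.25 + 11×0.36 + 186.4×0.05 + 24.7×0.24 + 236×0.01 + 236×0.33
  = 1.725 + 3.960 + 9.320 + 5.928 + 2.360 + 77.880 = 101.173 m² sabins.
Target A₂ = 0.161·849.6/0.62 = 220.622 sabins (V = 849.6 m³).
Additional absorption ΔA = 220.622 − 101.173 = 119.4 sabins.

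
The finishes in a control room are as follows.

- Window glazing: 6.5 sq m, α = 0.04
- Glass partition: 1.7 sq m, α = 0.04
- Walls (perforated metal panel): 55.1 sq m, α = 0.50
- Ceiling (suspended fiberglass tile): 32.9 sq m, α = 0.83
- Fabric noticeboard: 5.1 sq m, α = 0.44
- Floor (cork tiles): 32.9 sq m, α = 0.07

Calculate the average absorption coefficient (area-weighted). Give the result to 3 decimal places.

0.445

S = Σ Sᵢ = 6.5 + 1.7 + 55.1 + 32.9 + 5.1 + 32.9 = 134.2 sq m.
Weighted sum Σ Sα = 59.732.
ᾱ = A/S = 0.445.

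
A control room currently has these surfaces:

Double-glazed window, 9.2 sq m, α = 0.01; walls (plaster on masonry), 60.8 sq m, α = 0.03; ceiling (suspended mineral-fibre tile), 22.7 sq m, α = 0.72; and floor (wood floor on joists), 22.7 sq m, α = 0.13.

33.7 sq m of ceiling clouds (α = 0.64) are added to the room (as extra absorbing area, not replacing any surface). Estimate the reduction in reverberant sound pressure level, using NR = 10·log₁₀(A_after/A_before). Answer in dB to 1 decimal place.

3.0 dB

Equivalent absorption area: A_before = 9.2·0.01 + 60.8·0.03 + 22.7·0.72 + 22.7·0.13 = 21.211 sq m.
Added absorption = 33.7 × 0.64 = 21.568 sabins.
A_after = 21.211 + 21.568 = 42.779 sabins.
Reduction = 10 log₁₀(A_after/A_before) = 10 log₁₀(2.0168) = 3.0 dB.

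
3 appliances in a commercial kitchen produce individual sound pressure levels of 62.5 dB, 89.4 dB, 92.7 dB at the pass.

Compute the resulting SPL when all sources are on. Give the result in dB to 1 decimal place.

94.4 dB

Σ 10^(Lᵢ/10) = 2.735e+09.
L_total = 10·log₁₀(2.735e+09) = 94.4 dB.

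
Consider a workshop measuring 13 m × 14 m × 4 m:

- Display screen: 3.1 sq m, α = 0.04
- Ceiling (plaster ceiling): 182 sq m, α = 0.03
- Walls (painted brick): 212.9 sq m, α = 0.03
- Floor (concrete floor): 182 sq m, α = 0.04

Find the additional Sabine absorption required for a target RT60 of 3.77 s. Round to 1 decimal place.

Summing Sᵢαᵢ: 0.124 + 5.460 + 6.387 + 7.280 → A₁ = 19.251 sabins.
V = 728 m³. Required absorption A₂ = 0.161 × 728 / 3.77 = 31.090 sabins.
Shortfall: 31.090 − 19.251 = 11.8 sabins.

11.8 sabins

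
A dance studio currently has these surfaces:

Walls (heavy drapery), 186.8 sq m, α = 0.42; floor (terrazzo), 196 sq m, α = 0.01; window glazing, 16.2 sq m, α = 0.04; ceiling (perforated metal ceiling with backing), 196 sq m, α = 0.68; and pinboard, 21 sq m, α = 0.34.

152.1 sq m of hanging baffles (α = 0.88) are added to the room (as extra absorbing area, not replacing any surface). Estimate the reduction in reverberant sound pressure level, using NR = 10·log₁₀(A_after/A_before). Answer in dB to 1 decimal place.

A_before = Σ Sᵢαᵢ = 186.8*0.42 + 196*0.01 + 16.2*0.04 + 196*0.68 + 21*0.34 = 221.484 sabins.
Added absorption = 152.1 × 0.88 = 133.848 sabins.
New total A_after = 355.332 sabins.
Reduction = 10 log₁₀(A_after/A_before) = 10 log₁₀(1.6043) = 2.1 dB.

2.1 dB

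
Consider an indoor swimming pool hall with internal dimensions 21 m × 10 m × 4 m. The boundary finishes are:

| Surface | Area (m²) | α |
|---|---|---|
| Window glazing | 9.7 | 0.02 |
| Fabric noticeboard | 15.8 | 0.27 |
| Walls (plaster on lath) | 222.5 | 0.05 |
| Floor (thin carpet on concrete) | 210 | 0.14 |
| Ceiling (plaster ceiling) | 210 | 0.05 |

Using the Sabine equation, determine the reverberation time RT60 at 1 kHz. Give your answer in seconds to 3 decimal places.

A = Σ Sᵢαᵢ = 9.7·0.02 + 15.8·0.27 + 222.5·0.05 + 210·0.14 + 210·0.05 = 55.485 sabins.
V = 21·10·4 = 840 m³.
Sabine: RT60 = 0.161 × 840 / 55.485 = 2.437 s.

2.437 s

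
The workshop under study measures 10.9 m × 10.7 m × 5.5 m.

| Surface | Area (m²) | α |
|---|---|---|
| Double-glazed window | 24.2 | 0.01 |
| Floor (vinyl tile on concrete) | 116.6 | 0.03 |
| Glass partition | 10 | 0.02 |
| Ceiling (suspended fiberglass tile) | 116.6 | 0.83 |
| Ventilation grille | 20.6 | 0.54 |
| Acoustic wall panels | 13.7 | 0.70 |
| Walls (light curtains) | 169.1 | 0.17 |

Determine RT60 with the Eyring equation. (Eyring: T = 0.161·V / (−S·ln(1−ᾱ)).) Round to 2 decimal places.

0.57 seconds

S = Σ Sᵢ = 470.8 m².
Σ(Sᵢαᵢ) = 24.2·0.01 + 116.6·0.03 + 10·0.02 + 116.6·0.83 + 20.6·0.54 + 13.7·0.70 + 169.1·0.17 = 150.179.
ᾱ = 150.179 / 470.8 = 0.3190.
−S·ln(1−ᾱ) = −470.8 × ln(1 − 0.3190) = 180.878.
V = 10.9 × 10.7 × 5.5 = 641.465 m³.
T = 0.161·V/[−S·ln(1−ᾱ)] = 0.161·641.465/180.878 = 0.57 s.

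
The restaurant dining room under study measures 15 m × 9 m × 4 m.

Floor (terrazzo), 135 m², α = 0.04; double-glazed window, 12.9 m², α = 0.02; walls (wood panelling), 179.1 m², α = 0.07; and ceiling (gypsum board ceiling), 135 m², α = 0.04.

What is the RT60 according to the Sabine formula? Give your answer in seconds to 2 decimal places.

Summing Sᵢαᵢ: 5.400 + 0.258 + 12.537 + 5.400 → A = 23.595 sabins.
V = 15·9·4 = 540 m³.
Sabine: RT60 = 0.161 × 540 / 23.595 = 3.68 s.

3.68 sec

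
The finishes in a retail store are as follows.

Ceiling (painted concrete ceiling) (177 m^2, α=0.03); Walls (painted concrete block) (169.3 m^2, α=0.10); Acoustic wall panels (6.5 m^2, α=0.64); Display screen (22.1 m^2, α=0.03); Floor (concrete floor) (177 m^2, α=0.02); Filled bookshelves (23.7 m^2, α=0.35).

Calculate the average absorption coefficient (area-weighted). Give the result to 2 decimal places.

Total surface area S = 575.6 m^2.
A = 177·0.03 + 169.3·0.10 + 6.5·0.64 + 22.1·0.03 + 177·0.02 + 23.7·0.35 = 38.898 sabins.
ᾱ = A/S = 0.07.

0.07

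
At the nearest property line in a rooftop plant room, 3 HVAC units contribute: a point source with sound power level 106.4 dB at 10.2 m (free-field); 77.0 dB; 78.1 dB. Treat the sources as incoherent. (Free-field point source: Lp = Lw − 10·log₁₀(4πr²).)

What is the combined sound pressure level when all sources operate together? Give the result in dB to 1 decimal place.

Source at 10.2 m: Lp = 106.4 − 10·log₁₀(4π·10.2²) = 106.4 − 10·log₁₀(1307.405) = 75.2 dB.
Σ 10^(Lᵢ/10) = 1.478e+08.
L_total = 10·log₁₀(1.478e+08) = 81.7 dB.

81.7 dB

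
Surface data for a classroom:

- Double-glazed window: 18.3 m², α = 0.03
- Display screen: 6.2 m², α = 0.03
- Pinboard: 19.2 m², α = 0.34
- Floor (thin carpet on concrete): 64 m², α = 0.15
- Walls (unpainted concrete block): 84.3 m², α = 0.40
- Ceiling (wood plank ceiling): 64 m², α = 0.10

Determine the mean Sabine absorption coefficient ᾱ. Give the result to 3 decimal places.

0.223

Total surface area S = 256.0 m².
Σ(Sᵢαᵢ) = 18.3*0.03 + 6.2*0.03 + 19.2*0.34 + 64*0.15 + 84.3*0.40 + 64*0.10 = 56.983.
ᾱ = A/S = 0.223.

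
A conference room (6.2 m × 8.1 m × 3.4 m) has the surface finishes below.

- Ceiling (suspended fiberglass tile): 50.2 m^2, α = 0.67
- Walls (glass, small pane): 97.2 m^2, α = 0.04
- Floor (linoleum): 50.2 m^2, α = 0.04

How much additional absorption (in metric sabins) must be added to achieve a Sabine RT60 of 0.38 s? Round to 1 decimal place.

Equivalent absorption area: A₁ = 50.2·0.67 + 97.2·0.04 + 50.2·0.04 = 39.530 m^2.
For T = 0.38 s, need A₂ = 0.161·V/T = 0.161·170.748/0.38 = 72.343 sabins.
ΔA = A₂ − A₁ = 72.343 − 39.530 = 32.8 sabins.

32.8 sabins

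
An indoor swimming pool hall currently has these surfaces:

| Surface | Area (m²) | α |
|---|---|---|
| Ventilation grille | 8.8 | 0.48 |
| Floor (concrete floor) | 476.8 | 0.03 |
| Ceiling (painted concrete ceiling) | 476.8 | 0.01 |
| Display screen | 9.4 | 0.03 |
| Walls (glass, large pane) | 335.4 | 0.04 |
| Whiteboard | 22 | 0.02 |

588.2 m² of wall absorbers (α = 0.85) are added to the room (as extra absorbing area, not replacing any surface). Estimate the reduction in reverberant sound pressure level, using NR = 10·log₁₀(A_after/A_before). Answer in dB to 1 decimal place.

11.6 dB

A_before = Σ Sᵢαᵢ = 8.8×0.48 + 476.8×0.03 + 476.8×0.01 + 9.4×0.03 + 335.4×0.04 + 22×0.02 = 37.434 sabins.
Treatment contributes 588.2·0.85 = 499.970 sabins.
A_after = 37.434 + 499.970 = 537.404 sabins.
Reduction = 10 log₁₀(A_after/A_before) = 10 log₁₀(14.3560) = 11.6 dB.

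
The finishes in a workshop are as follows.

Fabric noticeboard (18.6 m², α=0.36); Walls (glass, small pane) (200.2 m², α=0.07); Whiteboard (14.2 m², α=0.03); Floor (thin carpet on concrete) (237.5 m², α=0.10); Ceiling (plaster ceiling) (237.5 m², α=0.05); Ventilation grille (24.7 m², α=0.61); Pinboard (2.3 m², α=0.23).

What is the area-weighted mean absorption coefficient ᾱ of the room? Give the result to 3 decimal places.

0.098

Total surface area S = 735.0 m².
Σ(Sᵢαᵢ) = 18.6*0.36 + 200.2*0.07 + 14.2*0.03 + 237.5*0.10 + 237.5*0.05 + 24.7*0.61 + 2.3*0.23 = 72.357.
ᾱ = A/S = 0.098.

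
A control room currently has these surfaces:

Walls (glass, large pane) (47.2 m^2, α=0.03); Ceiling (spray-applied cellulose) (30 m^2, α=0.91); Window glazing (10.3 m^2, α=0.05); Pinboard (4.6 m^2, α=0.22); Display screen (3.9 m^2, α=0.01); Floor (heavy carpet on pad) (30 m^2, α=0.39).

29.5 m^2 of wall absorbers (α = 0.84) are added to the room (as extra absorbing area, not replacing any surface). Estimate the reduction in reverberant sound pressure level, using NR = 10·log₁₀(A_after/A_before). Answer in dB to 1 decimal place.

2.0 dB

Equivalent absorption area: A_before = 47.2*0.03 + 30*0.91 + 10.3*0.05 + 4.6*0.22 + 3.9*0.01 + 30*0.39 = 41.982 m^2.
Added absorption = 29.5 × 0.84 = 24.780 sabins.
New total A_after = 66.762 sabins.
Reduction = 10 log₁₀(A_after/A_before) = 10 log₁₀(1.5903) = 2.0 dB.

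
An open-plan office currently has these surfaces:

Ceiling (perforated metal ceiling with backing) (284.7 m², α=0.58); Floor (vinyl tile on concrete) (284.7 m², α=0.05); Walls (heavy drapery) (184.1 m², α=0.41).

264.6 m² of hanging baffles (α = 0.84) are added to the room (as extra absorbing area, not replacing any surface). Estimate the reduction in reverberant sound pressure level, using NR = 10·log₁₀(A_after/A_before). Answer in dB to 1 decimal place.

2.7 dB

Total absorption A_before = 284.7×0.58 + 284.7×0.05 + 184.1×0.41
  = 165.126 + 14.235 + 75.481 = 254.842 m² sabins.
Added absorption = 264.6 × 0.84 = 222.264 sabins.
New total A_after = 477.106 sabins.
NR = 10·log₁₀(477.106/254.842) = 2.7 dB.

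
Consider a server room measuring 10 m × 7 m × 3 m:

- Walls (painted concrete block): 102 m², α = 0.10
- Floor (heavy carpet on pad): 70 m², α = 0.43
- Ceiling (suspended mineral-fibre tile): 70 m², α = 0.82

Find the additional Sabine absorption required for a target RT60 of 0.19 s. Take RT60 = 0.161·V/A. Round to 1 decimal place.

Summing Sᵢαᵢ: 10.200 + 30.100 + 57.400 → A₁ = 97.700 sabins.
For T = 0.19 s, need A₂ = 0.161·V/T = 0.161·210/0.19 = 177.947 sabins.
Shortfall: 177.947 − 97.700 = 80.2 sabins.

80.2 sabins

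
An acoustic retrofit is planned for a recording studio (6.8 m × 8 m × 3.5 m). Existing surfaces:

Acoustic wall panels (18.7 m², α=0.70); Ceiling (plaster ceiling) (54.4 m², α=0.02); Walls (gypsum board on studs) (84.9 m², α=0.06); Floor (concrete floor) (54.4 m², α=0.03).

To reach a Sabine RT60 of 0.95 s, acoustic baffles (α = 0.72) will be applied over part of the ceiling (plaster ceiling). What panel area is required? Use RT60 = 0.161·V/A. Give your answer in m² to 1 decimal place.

Total absorption A₁ = 18.7·0.70 + 54.4·0.02 + 84.9·0.06 + 54.4·0.03
  = 13.090 + 1.088 + 5.094 + 1.632 = 20.904 m² sabins.
Required A₂ = 0.161·190.4/0.95 = 32.268 sabins.
ΔA needed = 32.268 − 20.904 = 11.364 sabins.
Each m² of panel replacing the ceiling (plaster ceiling) adds (0.72 − 0.02) = 0.70 sabins.
Panel area = 11.364 / 0.70 = 16.2 m².

16.2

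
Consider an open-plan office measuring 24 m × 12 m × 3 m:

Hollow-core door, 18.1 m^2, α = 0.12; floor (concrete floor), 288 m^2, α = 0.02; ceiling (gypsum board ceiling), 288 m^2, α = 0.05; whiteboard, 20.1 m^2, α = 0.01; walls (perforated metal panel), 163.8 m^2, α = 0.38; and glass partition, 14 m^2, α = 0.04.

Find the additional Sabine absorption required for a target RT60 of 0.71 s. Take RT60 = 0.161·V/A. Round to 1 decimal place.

Total absorption A₁ = 18.1·0.12 + 288·0.02 + 288·0.05 + 20.1·0.01 + 163.8·0.38 + 14·0.04
  = 2.172 + 5.760 + 14.400 + 0.201 + 62.244 + 0.560 = 85.337 m^2 sabins.
For T = 0.71 s, need A₂ = 0.161·V/T = 0.161·864/0.71 = 195.921 sabins.
Shortfall: 195.921 − 85.337 = 110.6 sabins.

110.6 sabins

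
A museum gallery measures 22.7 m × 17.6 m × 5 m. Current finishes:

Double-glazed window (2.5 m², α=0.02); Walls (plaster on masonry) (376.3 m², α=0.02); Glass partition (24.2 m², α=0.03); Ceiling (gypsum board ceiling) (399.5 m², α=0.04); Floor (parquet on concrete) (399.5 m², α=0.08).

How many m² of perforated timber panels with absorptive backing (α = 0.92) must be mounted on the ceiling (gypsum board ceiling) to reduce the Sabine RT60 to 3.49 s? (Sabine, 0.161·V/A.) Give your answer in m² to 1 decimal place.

40.8

Summing Sᵢαᵢ: 0.050 + 7.526 + 0.726 + 15.980 + 31.960 → A₁ = 56.242 sabins.
Required A₂ = 0.161·1997.6/3.49 = 92.153 sabins.
Absorption to add: 92.153 − 56.242 = 35.911 sabins.
Each m² of panel replacing the ceiling (gypsum board ceiling) adds (0.92 − 0.04) = 0.88 sabins.
Panel area = 35.911 / 0.88 = 40.8 m².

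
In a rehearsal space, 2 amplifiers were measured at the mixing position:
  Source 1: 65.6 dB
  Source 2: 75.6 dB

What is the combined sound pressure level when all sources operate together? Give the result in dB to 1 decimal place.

76.0 dB

Σ 10^(Lᵢ/10) = 3.994e+07.
Back to dB: 10·log₁₀ Σ = 76.0 dB.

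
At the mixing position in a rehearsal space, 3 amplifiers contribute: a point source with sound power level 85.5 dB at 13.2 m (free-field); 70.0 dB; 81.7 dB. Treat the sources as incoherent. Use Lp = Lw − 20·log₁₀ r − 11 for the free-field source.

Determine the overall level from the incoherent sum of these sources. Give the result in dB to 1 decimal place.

Source at 13.2 m: Lp = 85.5 − 20·log₁₀(13.2) − 11 = 52.1 dB.
Sum in the linear (power) domain: Σ 10^(Lᵢ/10) = 10^(52.1/10) + 10^(70.0/10) + 10^(81.7/10) = 1.581e+08.
Combined level = 10 log₁₀(1.581e+08) = 82.0 dB.

82.0 dB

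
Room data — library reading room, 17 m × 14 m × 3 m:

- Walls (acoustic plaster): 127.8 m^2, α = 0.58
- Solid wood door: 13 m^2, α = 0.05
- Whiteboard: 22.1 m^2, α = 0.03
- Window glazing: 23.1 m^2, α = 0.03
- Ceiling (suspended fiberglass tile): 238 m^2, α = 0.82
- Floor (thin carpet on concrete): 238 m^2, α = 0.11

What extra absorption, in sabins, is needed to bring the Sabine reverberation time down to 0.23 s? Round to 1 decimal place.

Equivalent absorption area: A₁ = 127.8*0.58 + 13*0.05 + 22.1*0.03 + 23.1*0.03 + 238*0.82 + 238*0.11 = 297.470 m^2.
For T = 0.23 s, need A₂ = 0.161·V/T = 0.161·714/0.23 = 499.800 sabins.
Additional absorption ΔA = 499.800 − 297.470 = 202.3 sabins.

202.3 sabins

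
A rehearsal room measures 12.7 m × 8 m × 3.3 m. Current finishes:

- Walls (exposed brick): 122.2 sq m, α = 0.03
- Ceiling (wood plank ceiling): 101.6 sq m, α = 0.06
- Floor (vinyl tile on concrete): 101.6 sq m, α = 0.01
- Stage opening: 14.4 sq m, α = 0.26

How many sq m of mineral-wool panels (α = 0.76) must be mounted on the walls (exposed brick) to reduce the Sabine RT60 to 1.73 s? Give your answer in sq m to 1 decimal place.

Summing Sᵢαᵢ: 3.666 + 6.096 + 1.016 + 3.744 → A₁ = 14.522 sabins.
Required A₂ = 0.161·335.28/1.73 = 31.202 sabins.
ΔA needed = 31.202 − 14.522 = 16.680 sabins.
Each sq m of panel replacing the walls (exposed brick) adds (0.76 − 0.03) = 0.73 sabins.
Panel area = 16.680 / 0.73 = 22.8 sq m.

22.8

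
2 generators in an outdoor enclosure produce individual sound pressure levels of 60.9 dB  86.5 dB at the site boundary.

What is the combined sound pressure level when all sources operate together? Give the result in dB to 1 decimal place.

Sum in the linear (power) domain: Σ 10^(Lᵢ/10) = 10^(60.9/10) + 10^(86.5/10) = 4.479e+08.
L_total = 10·log₁₀(4.479e+08) = 86.5 dB.

86.5 dB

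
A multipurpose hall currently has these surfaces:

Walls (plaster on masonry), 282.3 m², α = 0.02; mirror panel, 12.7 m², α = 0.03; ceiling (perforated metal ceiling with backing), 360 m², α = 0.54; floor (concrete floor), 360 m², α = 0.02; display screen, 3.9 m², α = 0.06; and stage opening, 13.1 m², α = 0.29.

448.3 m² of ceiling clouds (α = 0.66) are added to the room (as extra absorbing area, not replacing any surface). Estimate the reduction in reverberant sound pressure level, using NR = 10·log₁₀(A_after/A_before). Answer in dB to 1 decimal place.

3.8 dB

Summing Sᵢαᵢ: 5.646 + 0.381 + 194.400 + 7.200 + 0.234 + 3.799 → A_before = 211.660 sabins.
Treatment contributes 448.3·0.66 = 295.878 sabins.
A_after = 211.660 + 295.878 = 507.538 sabins.
Reduction = 10 log₁₀(A_after/A_before) = 10 log₁₀(2.3979) = 3.8 dB.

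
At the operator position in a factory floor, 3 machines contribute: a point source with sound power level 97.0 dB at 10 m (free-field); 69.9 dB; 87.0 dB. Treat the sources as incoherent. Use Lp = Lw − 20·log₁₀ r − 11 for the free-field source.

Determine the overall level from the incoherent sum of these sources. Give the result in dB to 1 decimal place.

87.1 dB

Source at 10 m: Lp = 97.0 − 20·log₁₀(10) − 11 = 66.0 dB.
Σ 10^(Lᵢ/10) = 5.149e+08.
Combined level = 10 log₁₀(5.149e+08) = 87.1 dB.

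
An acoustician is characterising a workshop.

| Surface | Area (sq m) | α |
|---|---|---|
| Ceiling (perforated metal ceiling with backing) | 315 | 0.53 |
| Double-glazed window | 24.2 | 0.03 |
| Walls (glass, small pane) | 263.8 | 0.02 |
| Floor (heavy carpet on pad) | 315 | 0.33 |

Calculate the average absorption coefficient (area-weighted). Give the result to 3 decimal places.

S = Σ Sᵢ = 315 + 24.2 + 263.8 + 315 = 918.0 sq m.
A = 315·0.53 + 24.2·0.03 + 263.8·0.02 + 315·0.33 = 276.902 sabins.
ᾱ = A/S = 0.302.

0.302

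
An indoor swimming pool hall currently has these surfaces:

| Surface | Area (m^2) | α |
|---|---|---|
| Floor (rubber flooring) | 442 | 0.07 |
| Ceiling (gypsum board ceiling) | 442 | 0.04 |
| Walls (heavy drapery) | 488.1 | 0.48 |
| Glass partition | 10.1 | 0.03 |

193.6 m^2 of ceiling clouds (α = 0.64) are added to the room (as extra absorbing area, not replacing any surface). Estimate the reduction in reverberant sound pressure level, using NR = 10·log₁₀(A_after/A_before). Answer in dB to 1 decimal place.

A_before = Σ Sᵢαᵢ = 442×0.07 + 442×0.04 + 488.1×0.48 + 10.1×0.03 = 283.211 sabins.
Added absorption = 193.6 × 0.64 = 123.904 sabins.
New total A_after = 407.115 sabins.
NR = 10·log₁₀(407.115/283.211) = 1.6 dB.

1.6 dB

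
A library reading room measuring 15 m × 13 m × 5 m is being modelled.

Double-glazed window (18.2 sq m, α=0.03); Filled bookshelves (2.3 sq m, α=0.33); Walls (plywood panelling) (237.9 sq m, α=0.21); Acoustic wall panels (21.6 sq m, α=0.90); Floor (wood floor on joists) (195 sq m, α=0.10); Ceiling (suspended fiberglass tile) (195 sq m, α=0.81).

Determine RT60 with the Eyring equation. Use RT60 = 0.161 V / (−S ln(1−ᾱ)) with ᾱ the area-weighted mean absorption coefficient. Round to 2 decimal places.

Total surface area S = 18.2 + 2.3 + 237.9 + 21.6 + 195 + 195 = 670.0 sq m.
Absorption A = 18.2×0.03 + 2.3×0.33 + 237.9×0.21 + 21.6×0.90 + 195×0.10 + 195×0.81 = 248.154 sabins.
Mean coefficient ᾱ = A/S = 0.3704.
Eyring denominator: −S ln(1−ᾱ) = 309.989.
V = 15 × 13 × 5 = 975 m³.
RT60 = 0.161 × 975 / 309.989 = 0.51 s.

0.51 seconds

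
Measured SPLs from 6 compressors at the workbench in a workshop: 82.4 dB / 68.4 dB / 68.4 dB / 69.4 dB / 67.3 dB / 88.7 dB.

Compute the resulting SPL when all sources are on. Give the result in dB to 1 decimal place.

89.7 dB

Sum in the linear (power) domain: Σ 10^(Lᵢ/10) = 10^(82.4/10) + 10^(68.4/10) + 10^(68.4/10) + 10^(69.4/10) + 10^(67.3/10) + 10^(88.7/10) = 9.43e+08.
Back to dB: 10·log₁₀ Σ = 89.7 dB.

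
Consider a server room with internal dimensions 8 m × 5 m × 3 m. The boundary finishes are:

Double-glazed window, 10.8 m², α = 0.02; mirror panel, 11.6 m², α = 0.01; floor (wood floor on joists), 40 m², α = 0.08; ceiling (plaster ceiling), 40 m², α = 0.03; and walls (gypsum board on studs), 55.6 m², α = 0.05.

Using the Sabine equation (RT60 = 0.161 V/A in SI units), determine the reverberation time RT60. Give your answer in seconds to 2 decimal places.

2.57 sec

Total absorption A = 10.8×0.02 + 11.6×0.01 + 40×0.08 + 40×0.03 + 55.6×0.05
  = 0.216 + 0.116 + 3.200 + 1.200 + 2.780 = 7.512 m² sabins.
V = 8·5·3 = 120 m³.
T = 0.161 V/A = 0.161·120/7.512 = 2.57 s.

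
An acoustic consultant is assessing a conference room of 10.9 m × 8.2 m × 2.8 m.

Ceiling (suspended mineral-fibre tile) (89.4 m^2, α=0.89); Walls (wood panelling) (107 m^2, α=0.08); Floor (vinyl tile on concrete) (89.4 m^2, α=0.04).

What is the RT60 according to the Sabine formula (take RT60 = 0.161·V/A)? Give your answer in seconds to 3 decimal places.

Equivalent absorption area: A = 89.4×0.89 + 107×0.08 + 89.4×0.04 = 91.702 m^2.
Room volume: 250.264 m³.
Sabine: RT60 = 0.161 × 250.264 / 91.702 = 0.439 s.

0.439 seconds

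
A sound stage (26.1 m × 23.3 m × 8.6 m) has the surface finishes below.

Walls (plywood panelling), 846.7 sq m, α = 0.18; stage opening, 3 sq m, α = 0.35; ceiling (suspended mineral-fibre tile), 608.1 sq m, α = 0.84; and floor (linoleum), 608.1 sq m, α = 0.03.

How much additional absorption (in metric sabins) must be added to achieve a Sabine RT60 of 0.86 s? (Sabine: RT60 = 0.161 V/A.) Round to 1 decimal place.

296.6 sabins

A₁ = Σ Sᵢαᵢ = 846.7*0.18 + 3*0.35 + 608.1*0.84 + 608.1*0.03 = 682.503 sabins.
V = 5229.918 m³. Required absorption A₂ = 0.161 × 5229.918 / 0.86 = 979.089 sabins.
ΔA = A₂ − A₁ = 979.089 − 682.503 = 296.6 sabins.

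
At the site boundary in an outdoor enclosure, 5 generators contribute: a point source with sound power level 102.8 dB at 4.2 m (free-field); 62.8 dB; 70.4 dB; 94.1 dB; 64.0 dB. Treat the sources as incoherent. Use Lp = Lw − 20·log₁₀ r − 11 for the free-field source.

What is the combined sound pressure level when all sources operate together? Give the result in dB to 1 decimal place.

Source at 4.2 m: Lp = 102.8 − 20·log₁₀(4.2) − 11 = 79.3 dB.
Converting to relative power and adding: 10^(79.3/10) + 10^(62.8/10) + 10^(70.4/10) + 10^(94.1/10) + 10^(64.0/10) = 2.671e+09.
Back to dB: 10·log₁₀ Σ = 94.3 dB.

94.3 dB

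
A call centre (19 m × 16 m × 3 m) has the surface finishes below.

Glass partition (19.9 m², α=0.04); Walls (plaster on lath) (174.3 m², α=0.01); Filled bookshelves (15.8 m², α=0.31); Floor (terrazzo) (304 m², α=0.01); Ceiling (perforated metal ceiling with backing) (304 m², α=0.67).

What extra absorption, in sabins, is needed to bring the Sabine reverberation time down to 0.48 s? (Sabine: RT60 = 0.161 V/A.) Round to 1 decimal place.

Equivalent absorption area: A₁ = 19.9·0.04 + 174.3·0.01 + 15.8·0.31 + 304·0.01 + 304·0.67 = 214.157 m².
Target A₂ = 0.161·912/0.48 = 305.900 sabins (V = 912 m³).
Shortfall: 305.900 − 214.157 = 91.7 sabins.

91.7 sabins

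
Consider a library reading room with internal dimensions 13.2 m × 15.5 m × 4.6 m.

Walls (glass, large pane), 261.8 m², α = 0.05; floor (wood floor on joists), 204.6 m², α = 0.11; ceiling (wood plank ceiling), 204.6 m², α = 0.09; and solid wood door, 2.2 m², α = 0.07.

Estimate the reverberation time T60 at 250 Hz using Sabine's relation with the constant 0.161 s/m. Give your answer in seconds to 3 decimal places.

Total absorption A = 261.8*0.05 + 204.6*0.11 + 204.6*0.09 + 2.2*0.07
  = 13.090 + 22.506 + 18.414 + 0.154 = 54.164 m² sabins.
V = 13.2·15.5·4.6 = 941.16 m³.
T = 0.161 V/A = 0.161·941.16/54.164 = 2.798 s.

2.798 s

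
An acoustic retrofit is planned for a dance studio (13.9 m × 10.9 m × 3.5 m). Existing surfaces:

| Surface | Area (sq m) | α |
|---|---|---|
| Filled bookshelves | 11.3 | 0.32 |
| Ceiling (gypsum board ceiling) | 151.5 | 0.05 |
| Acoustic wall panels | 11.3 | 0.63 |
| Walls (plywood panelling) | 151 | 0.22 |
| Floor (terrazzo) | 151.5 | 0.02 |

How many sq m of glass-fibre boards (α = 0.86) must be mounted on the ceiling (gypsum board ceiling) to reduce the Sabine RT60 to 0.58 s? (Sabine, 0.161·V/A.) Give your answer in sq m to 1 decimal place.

Equivalent absorption area: A₁ = 11.3*0.32 + 151.5*0.05 + 11.3*0.63 + 151*0.22 + 151.5*0.02 = 54.560 sq m.
Required A₂ = 0.161·530.285/0.58 = 147.200 sabins.
Absorption to add: 147.200 − 54.560 = 92.640 sabins.
Each sq m of panel replacing the ceiling (gypsum board ceiling) adds (0.86 − 0.05) = 0.81 sabins.
Panel area = 92.640 / 0.81 = 114.4 sq m.

114.4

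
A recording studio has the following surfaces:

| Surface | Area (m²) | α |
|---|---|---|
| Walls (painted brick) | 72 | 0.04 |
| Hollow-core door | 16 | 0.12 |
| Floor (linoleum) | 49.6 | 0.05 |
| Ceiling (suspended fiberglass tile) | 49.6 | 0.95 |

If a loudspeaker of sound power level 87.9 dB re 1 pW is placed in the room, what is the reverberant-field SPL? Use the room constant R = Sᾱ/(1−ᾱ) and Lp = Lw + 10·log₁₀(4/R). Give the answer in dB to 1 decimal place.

75.1 dB

A = 54.400 sabins; S = 187.2 m².
ᾱ = 54.400/187.2 = 0.2906; R = Sᾱ/(1−ᾱ) = 54.400/(1−0.2906) = 76.685 m².
Lp = 87.9 + 10·log₁₀(4/76.685) = 87.9 + (-12.83) = 75.1 dB.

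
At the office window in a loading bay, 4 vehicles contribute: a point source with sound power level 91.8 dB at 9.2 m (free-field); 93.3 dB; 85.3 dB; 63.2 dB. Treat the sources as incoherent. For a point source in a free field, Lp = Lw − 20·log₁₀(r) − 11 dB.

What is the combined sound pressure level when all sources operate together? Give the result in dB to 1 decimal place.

93.9 dB

Source at 9.2 m: Lp = 91.8 − 20·log₁₀(9.2) − 11 = 61.5 dB.
Converting to relative power and adding: 10^(61.5/10) + 10^(93.3/10) + 10^(85.3/10) + 10^(63.2/10) = 2.48e+09.
L_total = 10·log₁₀(2.48e+09) = 93.9 dB.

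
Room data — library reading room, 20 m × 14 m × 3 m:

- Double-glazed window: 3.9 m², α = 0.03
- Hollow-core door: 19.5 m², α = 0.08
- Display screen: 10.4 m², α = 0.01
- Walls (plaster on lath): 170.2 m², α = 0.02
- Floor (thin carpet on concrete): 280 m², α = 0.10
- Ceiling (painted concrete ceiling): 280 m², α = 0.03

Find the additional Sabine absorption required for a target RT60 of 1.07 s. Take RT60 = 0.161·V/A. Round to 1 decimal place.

84.8 sabins

Total absorption A₁ = 3.9×0.03 + 19.5×0.08 + 10.4×0.01 + 170.2×0.02 + 280×0.10 + 280×0.03
  = 0.117 + 1.560 + 0.104 + 3.404 + 28.000 + 8.400 = 41.585 m² sabins.
V = 840 m³. Required absorption A₂ = 0.161 × 840 / 1.07 = 126.393 sabins.
ΔA = A₂ − A₁ = 126.393 − 41.585 = 84.8 sabins.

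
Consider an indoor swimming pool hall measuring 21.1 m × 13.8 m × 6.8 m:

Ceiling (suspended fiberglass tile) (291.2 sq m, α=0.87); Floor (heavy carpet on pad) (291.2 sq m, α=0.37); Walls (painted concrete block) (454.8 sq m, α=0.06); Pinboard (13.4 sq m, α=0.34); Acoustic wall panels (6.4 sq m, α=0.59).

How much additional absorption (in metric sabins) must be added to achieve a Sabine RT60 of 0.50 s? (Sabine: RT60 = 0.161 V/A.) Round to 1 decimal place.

Equivalent absorption area: A₁ = 291.2*0.87 + 291.2*0.37 + 454.8*0.06 + 13.4*0.34 + 6.4*0.59 = 396.708 sq m.
Target A₂ = 0.161·1980.024/0.50 = 637.568 sabins (V = 1980.024 m³).
ΔA = A₂ − A₁ = 637.568 − 396.708 = 240.9 sabins.

240.9 sabins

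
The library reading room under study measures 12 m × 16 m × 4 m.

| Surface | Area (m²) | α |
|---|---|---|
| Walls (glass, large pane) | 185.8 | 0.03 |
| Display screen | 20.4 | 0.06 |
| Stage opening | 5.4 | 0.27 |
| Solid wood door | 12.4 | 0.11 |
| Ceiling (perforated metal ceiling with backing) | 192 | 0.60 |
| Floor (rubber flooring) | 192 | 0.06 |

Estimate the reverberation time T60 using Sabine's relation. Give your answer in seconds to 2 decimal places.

0.91 s

A = Σ Sᵢαᵢ = 185.8*0.03 + 20.4*0.06 + 5.4*0.27 + 12.4*0.11 + 192*0.60 + 192*0.06 = 136.340 sabins.
Room volume: 768 m³.
T = 0.161 V/A = 0.161·768/136.340 = 0.91 s.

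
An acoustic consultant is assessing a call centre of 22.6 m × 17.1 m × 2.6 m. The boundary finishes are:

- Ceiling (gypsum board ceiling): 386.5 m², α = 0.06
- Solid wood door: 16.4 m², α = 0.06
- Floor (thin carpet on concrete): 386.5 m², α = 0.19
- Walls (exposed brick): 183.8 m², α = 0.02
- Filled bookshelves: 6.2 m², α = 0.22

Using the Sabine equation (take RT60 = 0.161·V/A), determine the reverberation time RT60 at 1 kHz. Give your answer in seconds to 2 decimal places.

Equivalent absorption area: A = 386.5·0.06 + 16.4·0.06 + 386.5·0.19 + 183.8·0.02 + 6.2·0.22 = 102.649 m².
V = 22.6·17.1·2.6 = 1004.796 m³.
RT60 = 0.161 · V / A = 0.161 × 1004.796 / 102.649 = 1.58 s.

1.58 s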